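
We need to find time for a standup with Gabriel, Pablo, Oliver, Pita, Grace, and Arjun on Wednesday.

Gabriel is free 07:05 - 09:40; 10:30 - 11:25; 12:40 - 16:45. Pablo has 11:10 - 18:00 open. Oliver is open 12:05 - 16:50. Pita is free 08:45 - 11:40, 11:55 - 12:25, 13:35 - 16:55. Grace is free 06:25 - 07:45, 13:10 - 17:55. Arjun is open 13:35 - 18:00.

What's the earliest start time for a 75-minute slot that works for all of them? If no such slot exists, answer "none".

13:35

Gabriel ∩ Pablo: 11:10-11:25, 12:40-16:45.
Gabriel ∩ Pablo ∩ Oliver: 12:40-16:45.
Gabriel ∩ Pablo ∩ Oliver ∩ Pita: 13:35-16:45.
Gabriel ∩ Pablo ∩ Oliver ∩ Pita ∩ Grace: 13:35-16:45.
Gabriel ∩ Pablo ∩ Oliver ∩ Pita ∩ Grace ∩ Arjun: 13:35-16:45.
The first common window of at least 75 minutes is 13:35-16:45, so the earliest start is 13:35.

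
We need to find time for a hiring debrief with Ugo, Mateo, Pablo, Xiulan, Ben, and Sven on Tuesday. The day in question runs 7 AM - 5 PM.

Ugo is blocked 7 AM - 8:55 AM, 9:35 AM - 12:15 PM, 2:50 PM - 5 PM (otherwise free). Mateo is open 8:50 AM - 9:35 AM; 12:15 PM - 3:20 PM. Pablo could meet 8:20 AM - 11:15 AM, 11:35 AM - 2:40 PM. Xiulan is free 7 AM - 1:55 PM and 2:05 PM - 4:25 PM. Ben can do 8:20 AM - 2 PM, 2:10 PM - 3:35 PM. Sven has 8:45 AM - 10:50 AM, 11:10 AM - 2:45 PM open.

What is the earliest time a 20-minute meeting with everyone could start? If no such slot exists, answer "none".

08:55

Ugo free: 08:55-09:35, 12:15-14:50 (invert busy blocks within the working day).
Mateo free: 08:50-09:35, 12:15-15:20.
Pablo free: 08:20-11:15, 11:35-14:40.
Xiulan free: 07:00-13:55, 14:05-16:25.
Ben free: 08:20-14:00, 14:10-15:35.
Sven free: 08:45-10:50, 11:10-14:45.
Ugo ∩ Mateo: 08:55-09:35, 12:15-14:50.
Ugo ∩ Mateo ∩ Pablo: 08:55-09:35, 12:15-14:40.
Ugo ∩ Mateo ∩ Pablo ∩ Xiulan: 08:55-09:35, 12:15-13:55, 14:05-14:40.
Ugo ∩ Mateo ∩ Pablo ∩ Xiulan ∩ Ben: 08:55-09:35, 12:15-13:55, 14:10-14:40.
Ugo ∩ Mateo ∩ Pablo ∩ Xiulan ∩ Ben ∩ Sven: 08:55-09:35, 12:15-13:55, 14:10-14:40.
The first common window of at least 20 minutes is 08:55-09:35, so the earliest start is 08:55.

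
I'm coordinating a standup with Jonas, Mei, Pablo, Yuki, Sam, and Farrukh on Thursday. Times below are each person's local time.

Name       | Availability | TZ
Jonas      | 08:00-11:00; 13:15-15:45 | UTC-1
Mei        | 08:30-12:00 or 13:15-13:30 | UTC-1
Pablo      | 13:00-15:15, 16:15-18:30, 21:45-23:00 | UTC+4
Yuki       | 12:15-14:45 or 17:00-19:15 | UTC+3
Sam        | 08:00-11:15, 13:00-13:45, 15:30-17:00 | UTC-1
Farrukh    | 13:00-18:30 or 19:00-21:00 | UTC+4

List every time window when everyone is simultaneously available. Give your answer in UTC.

09:30-11:15, 14:15-14:30

Jonas in UTC: 09:00-12:00, 14:15-16:45 (add 1h to convert from UTC-1).
Mei in UTC: 09:30-13:00, 14:15-14:30 (add 1h to convert from UTC-1).
Pablo in UTC: 09:00-11:15, 12:15-14:30, 17:45-19:00 (subtract 4h to convert from UTC+4).
Yuki in UTC: 09:15-11:45, 14:00-16:15 (subtract 3h to convert from UTC+3).
Sam in UTC: 09:00-12:15, 14:00-14:45, 16:30-18:00 (add 1h to convert from UTC-1).
Farrukh in UTC: 09:00-14:30, 15:00-17:00 (subtract 4h to convert from UTC+4).
Jonas ∩ Mei: 09:30-12:00, 14:15-14:30.
Jonas ∩ Mei ∩ Pablo: 09:30-11:15, 14:15-14:30.
Jonas ∩ Mei ∩ Pablo ∩ Yuki: 09:30-11:15, 14:15-14:30.
Jonas ∩ Mei ∩ Pablo ∩ Yuki ∩ Sam: 09:30-11:15, 14:15-14:30.
Jonas ∩ Mei ∩ Pablo ∩ Yuki ∩ Sam ∩ Farrukh: 09:30-11:15, 14:15-14:30.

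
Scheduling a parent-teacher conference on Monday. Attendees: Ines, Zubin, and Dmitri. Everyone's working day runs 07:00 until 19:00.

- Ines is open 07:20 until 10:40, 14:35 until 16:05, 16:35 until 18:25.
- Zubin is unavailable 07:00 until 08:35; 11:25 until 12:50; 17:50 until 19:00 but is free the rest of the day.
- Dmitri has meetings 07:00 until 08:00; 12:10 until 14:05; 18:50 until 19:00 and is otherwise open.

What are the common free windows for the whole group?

Ines free: 07:20-10:40, 14:35-16:05, 16:35-18:25.
Zubin free: 08:35-11:25, 12:50-17:50 (invert busy blocks within the working day).
Dmitri free: 08:00-12:10, 14:05-18:50 (invert busy blocks within the working day).
Ines ∩ Zubin: 08:35-10:40, 14:35-16:05, 16:35-17:50.
Ines ∩ Zubin ∩ Dmitri: 08:35-10:40, 14:35-16:05, 16:35-17:50.

08:35-10:40, 14:35-16:05, 16:35-17:50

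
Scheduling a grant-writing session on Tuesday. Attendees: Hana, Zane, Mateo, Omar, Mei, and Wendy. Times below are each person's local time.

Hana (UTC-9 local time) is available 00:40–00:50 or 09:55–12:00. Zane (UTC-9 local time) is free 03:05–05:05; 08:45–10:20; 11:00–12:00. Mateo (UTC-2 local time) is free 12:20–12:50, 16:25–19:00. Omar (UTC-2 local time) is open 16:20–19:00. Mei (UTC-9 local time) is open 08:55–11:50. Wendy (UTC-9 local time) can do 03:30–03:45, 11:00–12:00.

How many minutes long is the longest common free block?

50

Hana in UTC: 09:40-09:50, 18:55-21:00 (add 9h to convert from UTC-9).
Zane in UTC: 12:05-14:05, 17:45-19:20, 20:00-21:00 (add 9h to convert from UTC-9).
Mateo in UTC: 14:20-14:50, 18:25-21:00 (add 2h to convert from UTC-2).
Omar in UTC: 18:20-21:00 (add 2h to convert from UTC-2).
Mei in UTC: 17:55-20:50 (add 9h to convert from UTC-9).
Wendy in UTC: 12:30-12:45, 20:00-21:00 (add 9h to convert from UTC-9).
Hana ∩ Zane: 18:55-19:20, 20:00-21:00.
Hana ∩ Zane ∩ Mateo: 18:55-19:20, 20:00-21:00.
Hana ∩ Zane ∩ Mateo ∩ Omar: 18:55-19:20, 20:00-21:00.
Hana ∩ Zane ∩ Mateo ∩ Omar ∩ Mei: 18:55-19:20, 20:00-20:50.
Hana ∩ Zane ∩ Mateo ∩ Omar ∩ Mei ∩ Wendy: 20:00-20:50.
So the common availability across everyone is 20:00-20:50.
The longest is 20:00-20:50 at 50 minutes.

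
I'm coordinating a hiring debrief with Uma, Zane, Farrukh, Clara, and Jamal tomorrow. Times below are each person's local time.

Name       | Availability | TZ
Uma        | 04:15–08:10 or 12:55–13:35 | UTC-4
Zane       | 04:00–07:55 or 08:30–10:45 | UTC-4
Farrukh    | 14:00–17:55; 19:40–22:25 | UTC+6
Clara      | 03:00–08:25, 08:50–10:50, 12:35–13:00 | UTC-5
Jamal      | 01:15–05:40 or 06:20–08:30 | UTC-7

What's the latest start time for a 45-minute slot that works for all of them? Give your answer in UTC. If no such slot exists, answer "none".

Uma in UTC: 08:15-12:10, 16:55-17:35 (add 4h to convert from UTC-4).
Zane in UTC: 08:00-11:55, 12:30-14:45 (add 4h to convert from UTC-4).
Farrukh in UTC: 08:00-11:55, 13:40-16:25 (subtract 6h to convert from UTC+6).
Clara in UTC: 08:00-13:25, 13:50-15:50, 17:35-18:00 (add 5h to convert from UTC-5).
Jamal in UTC: 08:15-12:40, 13:20-15:30 (add 7h to convert from UTC-7).
Uma ∩ Zane: 08:15-11:55.
Uma ∩ Zane ∩ Farrukh: 08:15-11:55.
Uma ∩ Zane ∩ Farrukh ∩ Clara: 08:15-11:55.
Uma ∩ Zane ∩ Farrukh ∩ Clara ∩ Jamal: 08:15-11:55.
Those are the intersection windows.
The last common window of at least 45 minutes is 08:15-11:55; a 45-minute meeting can start as late as 11:10 and still end by 11:55.

11:10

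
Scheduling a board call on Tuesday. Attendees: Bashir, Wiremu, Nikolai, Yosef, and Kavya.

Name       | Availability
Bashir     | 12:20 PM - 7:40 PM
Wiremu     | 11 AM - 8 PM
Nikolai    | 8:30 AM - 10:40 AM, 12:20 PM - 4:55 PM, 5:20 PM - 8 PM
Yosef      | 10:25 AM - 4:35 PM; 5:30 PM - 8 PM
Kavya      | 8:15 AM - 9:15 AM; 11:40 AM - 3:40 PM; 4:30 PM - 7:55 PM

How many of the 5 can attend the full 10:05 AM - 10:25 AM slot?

1

Nikolai can make the full 10:05-10:25 slot — that's 1.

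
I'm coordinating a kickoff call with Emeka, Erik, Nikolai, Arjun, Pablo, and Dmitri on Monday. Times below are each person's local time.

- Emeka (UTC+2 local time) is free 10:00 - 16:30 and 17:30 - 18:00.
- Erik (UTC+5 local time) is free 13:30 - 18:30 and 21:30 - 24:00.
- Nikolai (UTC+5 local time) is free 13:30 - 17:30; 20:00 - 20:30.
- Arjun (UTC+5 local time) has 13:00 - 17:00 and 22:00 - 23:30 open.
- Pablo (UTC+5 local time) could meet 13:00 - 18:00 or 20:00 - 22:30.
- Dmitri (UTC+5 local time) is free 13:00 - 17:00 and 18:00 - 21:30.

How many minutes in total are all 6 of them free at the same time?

210

Emeka in UTC: 08:00-14:30, 15:30-16:00 (subtract 2h to convert from UTC+2).
Erik in UTC: 08:30-13:30, 16:30-19:00 (subtract 5h to convert from UTC+5).
Nikolai in UTC: 08:30-12:30, 15:00-15:30 (subtract 5h to convert from UTC+5).
Arjun in UTC: 08:00-12:00, 17:00-18:30 (subtract 5h to convert from UTC+5).
Pablo in UTC: 08:00-13:00, 15:00-17:30 (subtract 5h to convert from UTC+5).
Dmitri in UTC: 08:00-12:00, 13:00-16:30 (subtract 5h to convert from UTC+5).
Emeka ∩ Erik: 08:30-13:30.
Emeka ∩ Erik ∩ Nikolai: 08:30-12:30.
Emeka ∩ Erik ∩ Nikolai ∩ Arjun: 08:30-12:00.
Emeka ∩ Erik ∩ Nikolai ∩ Arjun ∩ Pablo: 08:30-12:00.
Emeka ∩ Erik ∩ Nikolai ∩ Arjun ∩ Pablo ∩ Dmitri: 08:30-12:00.
Those are the intersection windows.
That's a single block of 210 minutes.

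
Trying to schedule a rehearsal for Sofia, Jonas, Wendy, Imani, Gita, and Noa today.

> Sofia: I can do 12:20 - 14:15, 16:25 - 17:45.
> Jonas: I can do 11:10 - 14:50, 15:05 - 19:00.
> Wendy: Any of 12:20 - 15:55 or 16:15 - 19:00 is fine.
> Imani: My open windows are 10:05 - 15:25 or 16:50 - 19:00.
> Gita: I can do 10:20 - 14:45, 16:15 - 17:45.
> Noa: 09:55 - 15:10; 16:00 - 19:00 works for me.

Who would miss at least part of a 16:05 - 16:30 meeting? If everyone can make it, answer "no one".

Gita, Imani, Sofia, Wendy

Sofia: not fully free for 16:05-16:30. Jonas: free for 16:05-16:30. Wendy: not fully free for 16:05-16:30. Imani: not fully free for 16:05-16:30. Gita: not fully free for 16:05-16:30. Noa: free for 16:05-16:30.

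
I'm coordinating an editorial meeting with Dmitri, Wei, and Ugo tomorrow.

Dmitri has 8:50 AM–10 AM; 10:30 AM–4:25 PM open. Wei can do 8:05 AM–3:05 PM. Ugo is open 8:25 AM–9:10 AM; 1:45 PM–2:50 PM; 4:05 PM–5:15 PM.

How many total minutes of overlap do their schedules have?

85

Dmitri ∩ Wei: 08:50-10:00, 10:30-15:05.
Dmitri ∩ Wei ∩ Ugo: 08:50-09:10, 13:45-14:50.
Summing the common windows: 20 + 65 = 85 minutes.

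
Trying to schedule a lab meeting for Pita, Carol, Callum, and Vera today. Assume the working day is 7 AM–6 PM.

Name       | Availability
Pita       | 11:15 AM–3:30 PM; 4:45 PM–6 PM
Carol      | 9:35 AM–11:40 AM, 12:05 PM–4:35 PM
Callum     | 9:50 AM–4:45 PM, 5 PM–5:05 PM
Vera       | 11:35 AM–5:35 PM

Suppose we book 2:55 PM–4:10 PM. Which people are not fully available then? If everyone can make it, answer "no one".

Pita

Pita: not fully free for 14:55-16:10. Carol: free for 14:55-16:10. Callum: free for 14:55-16:10. Vera: free for 14:55-16:10.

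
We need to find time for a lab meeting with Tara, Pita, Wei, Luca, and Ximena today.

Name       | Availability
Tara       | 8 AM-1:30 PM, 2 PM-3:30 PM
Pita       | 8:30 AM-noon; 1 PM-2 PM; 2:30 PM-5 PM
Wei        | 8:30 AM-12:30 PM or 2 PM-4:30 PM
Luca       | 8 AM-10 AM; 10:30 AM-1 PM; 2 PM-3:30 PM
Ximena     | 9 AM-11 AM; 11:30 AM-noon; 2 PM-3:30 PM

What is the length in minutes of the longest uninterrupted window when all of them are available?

Tara ∩ Pita: 08:30-12:00, 13:00-13:30, 14:30-15:30.
Tara ∩ Pita ∩ Wei: 08:30-12:00, 14:30-15:30.
Tara ∩ Pita ∩ Wei ∩ Luca: 08:30-10:00, 10:30-12:00, 14:30-15:30.
Tara ∩ Pita ∩ Wei ∩ Luca ∩ Ximena: 09:00-10:00, 10:30-11:00, 11:30-12:00, 14:30-15:30.
The longest is 09:00-10:00 at 60 minutes.

60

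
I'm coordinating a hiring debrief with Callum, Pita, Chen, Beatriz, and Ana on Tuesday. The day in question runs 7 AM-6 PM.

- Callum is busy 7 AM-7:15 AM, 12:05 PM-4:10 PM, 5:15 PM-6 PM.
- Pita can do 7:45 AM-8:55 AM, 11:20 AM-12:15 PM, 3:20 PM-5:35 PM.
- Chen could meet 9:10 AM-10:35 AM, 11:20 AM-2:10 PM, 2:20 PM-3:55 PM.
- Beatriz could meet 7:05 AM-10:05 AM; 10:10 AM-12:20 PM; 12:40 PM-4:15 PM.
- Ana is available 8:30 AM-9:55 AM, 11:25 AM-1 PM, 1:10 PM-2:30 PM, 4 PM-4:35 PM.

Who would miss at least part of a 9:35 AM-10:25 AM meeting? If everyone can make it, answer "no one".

Callum free: 07:15-12:05, 16:10-17:15 (invert busy blocks within the working day).
Pita free: 07:45-08:55, 11:20-12:15, 15:20-17:35.
Chen free: 09:10-10:35, 11:20-14:10, 14:20-15:55.
Beatriz free: 07:05-10:05, 10:10-12:20, 12:40-16:15.
Ana free: 08:30-09:55, 11:25-13:00, 13:10-14:30, 16:00-16:35.
Callum: free for 09:35-10:25. Pita: not fully free for 09:35-10:25. Chen: free for 09:35-10:25. Beatriz: not fully free for 09:35-10:25. Ana: not fully free for 09:35-10:25.

Ana, Beatriz, Pita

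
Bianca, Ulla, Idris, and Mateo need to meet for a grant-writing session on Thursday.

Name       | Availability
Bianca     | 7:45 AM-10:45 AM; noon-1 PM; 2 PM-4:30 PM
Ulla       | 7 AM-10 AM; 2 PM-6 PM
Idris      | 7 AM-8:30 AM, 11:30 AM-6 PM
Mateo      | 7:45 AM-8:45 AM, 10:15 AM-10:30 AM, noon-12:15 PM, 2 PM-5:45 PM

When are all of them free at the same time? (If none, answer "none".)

07:45-08:30, 14:00-16:30

Bianca ∩ Ulla: 07:45-10:00, 14:00-16:30.
Bianca ∩ Ulla ∩ Idris: 07:45-08:30, 14:00-16:30.
Bianca ∩ Ulla ∩ Idris ∩ Mateo: 07:45-08:30, 14:00-16:30.
So the common availability across everyone is 07:45-08:30, 14:00-16:30.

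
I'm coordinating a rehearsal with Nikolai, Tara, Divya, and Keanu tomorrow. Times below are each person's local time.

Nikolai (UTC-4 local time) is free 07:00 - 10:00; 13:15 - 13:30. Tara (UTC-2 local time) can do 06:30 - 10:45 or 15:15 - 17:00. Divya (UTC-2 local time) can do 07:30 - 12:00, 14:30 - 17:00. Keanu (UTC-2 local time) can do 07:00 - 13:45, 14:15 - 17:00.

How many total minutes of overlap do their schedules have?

Nikolai in UTC: 11:00-14:00, 17:15-17:30 (add 4h to convert from UTC-4).
Tara in UTC: 08:30-12:45, 17:15-19:00 (add 2h to convert from UTC-2).
Divya in UTC: 09:30-14:00, 16:30-19:00 (add 2h to convert from UTC-2).
Keanu in UTC: 09:00-15:45, 16:15-19:00 (add 2h to convert from UTC-2).
Nikolai ∩ Tara: 11:00-12:45, 17:15-17:30.
Nikolai ∩ Tara ∩ Divya: 11:00-12:45, 17:15-17:30.
Nikolai ∩ Tara ∩ Divya ∩ Keanu: 11:00-12:45, 17:15-17:30.
Summing the common windows: 105 + 15 = 120 minutes.

120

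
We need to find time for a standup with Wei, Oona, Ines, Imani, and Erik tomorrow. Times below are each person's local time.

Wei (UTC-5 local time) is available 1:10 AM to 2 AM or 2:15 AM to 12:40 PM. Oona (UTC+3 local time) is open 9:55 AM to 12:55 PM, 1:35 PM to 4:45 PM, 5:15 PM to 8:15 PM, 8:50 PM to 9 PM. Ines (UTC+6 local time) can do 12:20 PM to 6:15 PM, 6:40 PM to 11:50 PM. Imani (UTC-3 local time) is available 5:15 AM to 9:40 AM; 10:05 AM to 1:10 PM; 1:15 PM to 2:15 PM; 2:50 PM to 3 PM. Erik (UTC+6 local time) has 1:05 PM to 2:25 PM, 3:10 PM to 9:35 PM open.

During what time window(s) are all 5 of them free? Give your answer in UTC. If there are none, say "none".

Wei in UTC: 06:10-07:00, 07:15-17:40 (add 5h to convert from UTC-5).
Oona in UTC: 06:55-09:55, 10:35-13:45, 14:15-17:15, 17:50-18:00 (subtract 3h to convert from UTC+3).
Ines in UTC: 06:20-12:15, 12:40-17:50 (subtract 6h to convert from UTC+6).
Imani in UTC: 08:15-12:40, 13:05-16:10, 16:15-17:15, 17:50-18:00 (add 3h to convert from UTC-3).
Erik in UTC: 07:05-08:25, 09:10-15:35 (subtract 6h to convert from UTC+6).
Wei ∩ Oona: 06:55-07:00, 07:15-09:55, 10:35-13:45, 14:15-17:15.
Wei ∩ Oona ∩ Ines: 06:55-07:00, 07:15-09:55, 10:35-12:15, 12:40-13:45, 14:15-17:15.
Wei ∩ Oona ∩ Ines ∩ Imani: 08:15-09:55, 10:35-12:15, 13:05-13:45, 14:15-16:10, 16:15-17:15.
Wei ∩ Oona ∩ Ines ∩ Imani ∩ Erik: 08:15-08:25, 09:10-09:55, 10:35-12:15, 13:05-13:45, 14:15-15:35.
So the common availability across everyone is 08:15-08:25, 09:10-09:55, 10:35-12:15, 13:05-13:45, 14:15-15:35.

08:15-08:25, 09:10-09:55, 10:35-12:15, 13:05-13:45, 14:15-15:35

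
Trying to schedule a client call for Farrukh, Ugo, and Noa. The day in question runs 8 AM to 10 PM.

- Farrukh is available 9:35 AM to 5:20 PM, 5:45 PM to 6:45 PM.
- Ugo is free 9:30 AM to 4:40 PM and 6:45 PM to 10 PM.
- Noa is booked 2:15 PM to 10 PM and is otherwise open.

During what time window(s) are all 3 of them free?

Farrukh free: 09:35-17:20, 17:45-18:45.
Ugo free: 09:30-16:40, 18:45-22:00.
Noa free: 08:00-14:15 (invert busy blocks within the working day).
Farrukh ∩ Ugo: 09:35-16:40.
Farrukh ∩ Ugo ∩ Noa: 09:35-14:15.
Those are the intersection windows.

09:35-14:15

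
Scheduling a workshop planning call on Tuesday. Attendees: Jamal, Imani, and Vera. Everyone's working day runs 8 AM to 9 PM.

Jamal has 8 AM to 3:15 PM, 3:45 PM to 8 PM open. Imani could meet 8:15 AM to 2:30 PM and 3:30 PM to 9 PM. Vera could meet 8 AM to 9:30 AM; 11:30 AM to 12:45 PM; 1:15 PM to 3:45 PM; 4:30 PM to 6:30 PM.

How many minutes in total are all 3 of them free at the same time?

345

Jamal ∩ Imani: 08:15-14:30, 15:45-20:00.
Jamal ∩ Imani ∩ Vera: 08:15-09:30, 11:30-12:45, 13:15-14:30, 16:30-18:30.
So the common availability across everyone is 08:15-09:30, 11:30-12:45, 13:15-14:30, 16:30-18:30.
Summing the common windows: 75 + 75 + 75 + 120 = 345 minutes.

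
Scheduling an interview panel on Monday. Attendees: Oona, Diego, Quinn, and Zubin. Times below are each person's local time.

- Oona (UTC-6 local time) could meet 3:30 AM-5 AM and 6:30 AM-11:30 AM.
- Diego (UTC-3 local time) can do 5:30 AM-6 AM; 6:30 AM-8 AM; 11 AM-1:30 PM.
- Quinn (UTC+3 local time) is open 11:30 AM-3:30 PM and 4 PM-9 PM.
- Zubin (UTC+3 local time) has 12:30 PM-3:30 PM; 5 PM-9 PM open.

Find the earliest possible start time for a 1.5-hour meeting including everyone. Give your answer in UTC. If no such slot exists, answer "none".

Oona in UTC: 09:30-11:00, 12:30-17:30 (add 6h to convert from UTC-6).
Diego in UTC: 08:30-09:00, 09:30-11:00, 14:00-16:30 (add 3h to convert from UTC-3).
Quinn in UTC: 08:30-12:30, 13:00-18:00 (subtract 3h to convert from UTC+3).
Zubin in UTC: 09:30-12:30, 14:00-18:00 (subtract 3h to convert from UTC+3).
Oona ∩ Diego: 09:30-11:00, 14:00-16:30.
Oona ∩ Diego ∩ Quinn: 09:30-11:00, 14:00-16:30.
Oona ∩ Diego ∩ Quinn ∩ Zubin: 09:30-11:00, 14:00-16:30.
So the common availability across everyone is 09:30-11:00, 14:00-16:30.
The first common window of at least 90 minutes is 09:30-11:00, so the earliest start is 09:30.

09:30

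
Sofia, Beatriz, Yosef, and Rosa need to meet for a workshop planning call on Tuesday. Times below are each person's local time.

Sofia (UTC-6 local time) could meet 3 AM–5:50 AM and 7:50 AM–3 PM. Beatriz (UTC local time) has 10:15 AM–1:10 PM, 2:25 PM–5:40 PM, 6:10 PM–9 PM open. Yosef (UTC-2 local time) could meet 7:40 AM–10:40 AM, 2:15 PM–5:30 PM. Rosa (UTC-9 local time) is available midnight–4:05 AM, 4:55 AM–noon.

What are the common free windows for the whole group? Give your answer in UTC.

Sofia in UTC: 09:00-11:50, 13:50-21:00 (add 6h to convert from UTC-6).
Beatriz in UTC: 10:15-13:10, 14:25-17:40, 18:10-21:00.
Yosef in UTC: 09:40-12:40, 16:15-19:30 (add 2h to convert from UTC-2).
Rosa in UTC: 09:00-13:05, 13:55-21:00 (add 9h to convert from UTC-9).
Sofia ∩ Beatriz: 10:15-11:50, 14:25-17:40, 18:10-21:00.
Sofia ∩ Beatriz ∩ Yosef: 10:15-11:50, 16:15-17:40, 18:10-19:30.
Sofia ∩ Beatriz ∩ Yosef ∩ Rosa: 10:15-11:50, 16:15-17:40, 18:10-19:30.

10:15-11:50, 16:15-17:40, 18:10-19:30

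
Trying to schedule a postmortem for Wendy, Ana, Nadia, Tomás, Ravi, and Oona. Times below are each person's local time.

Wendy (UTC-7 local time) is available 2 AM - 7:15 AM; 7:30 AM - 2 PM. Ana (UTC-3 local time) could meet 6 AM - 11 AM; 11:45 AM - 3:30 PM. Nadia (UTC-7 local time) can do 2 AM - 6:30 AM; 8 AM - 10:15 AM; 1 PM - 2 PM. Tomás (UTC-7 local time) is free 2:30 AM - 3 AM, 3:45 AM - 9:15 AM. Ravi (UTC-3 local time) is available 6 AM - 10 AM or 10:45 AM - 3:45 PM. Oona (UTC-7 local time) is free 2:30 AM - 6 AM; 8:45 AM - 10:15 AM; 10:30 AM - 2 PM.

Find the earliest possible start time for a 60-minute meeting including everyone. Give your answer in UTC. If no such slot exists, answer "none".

10:45

Wendy in UTC: 09:00-14:15, 14:30-21:00 (add 7h to convert from UTC-7).
Ana in UTC: 09:00-14:00, 14:45-18:30 (add 3h to convert from UTC-3).
Nadia in UTC: 09:00-13:30, 15:00-17:15, 20:00-21:00 (add 7h to convert from UTC-7).
Tomás in UTC: 09:30-10:00, 10:45-16:15 (add 7h to convert from UTC-7).
Ravi in UTC: 09:00-13:00, 13:45-18:45 (add 3h to convert from UTC-3).
Oona in UTC: 09:30-13:00, 15:45-17:15, 17:30-21:00 (add 7h to convert from UTC-7).
Wendy ∩ Ana: 09:00-14:00, 14:45-18:30.
Wendy ∩ Ana ∩ Nadia: 09:00-13:30, 15:00-17:15.
Wendy ∩ Ana ∩ Nadia ∩ Tomás: 09:30-10:00, 10:45-13:30, 15:00-16:15.
Wendy ∩ Ana ∩ Nadia ∩ Tomás ∩ Ravi: 09:30-10:00, 10:45-13:00, 15:00-16:15.
Wendy ∩ Ana ∩ Nadia ∩ Tomás ∩ Ravi ∩ Oona: 09:30-10:00, 10:45-13:00, 15:45-16:15.
The first common window of at least 60 minutes is 10:45-13:00, so the earliest start is 10:45.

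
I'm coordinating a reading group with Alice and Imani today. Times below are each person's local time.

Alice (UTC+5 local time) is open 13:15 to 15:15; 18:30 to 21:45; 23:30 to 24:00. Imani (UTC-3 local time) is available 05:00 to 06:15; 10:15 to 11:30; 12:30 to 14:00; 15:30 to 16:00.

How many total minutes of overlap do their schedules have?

Alice in UTC: 08:15-10:15, 13:30-16:45, 18:30-19:00 (subtract 5h to convert from UTC+5).
Imani in UTC: 08:00-09:15, 13:15-14:30, 15:30-17:00, 18:30-19:00 (add 3h to convert from UTC-3).
Alice ∩ Imani: 08:15-09:15, 13:30-14:30, 15:30-16:45, 18:30-19:00.
Summing the common windows: 60 + 60 + 75 + 30 = 225 minutes.

225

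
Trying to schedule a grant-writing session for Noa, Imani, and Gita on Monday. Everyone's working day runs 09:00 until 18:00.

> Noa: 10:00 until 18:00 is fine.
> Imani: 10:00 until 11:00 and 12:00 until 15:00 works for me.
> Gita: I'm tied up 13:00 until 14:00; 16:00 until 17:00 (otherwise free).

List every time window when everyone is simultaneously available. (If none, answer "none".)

Noa free: 10:00-18:00.
Imani free: 10:00-11:00, 12:00-15:00.
Gita free: 09:00-13:00, 14:00-16:00, 17:00-18:00 (invert busy blocks within the working day).
Noa ∩ Imani: 10:00-11:00, 12:00-15:00.
Noa ∩ Imani ∩ Gita: 10:00-11:00, 12:00-13:00, 14:00-15:00.
So the common availability across everyone is 10:00-11:00, 12:00-13:00, 14:00-15:00.

10:00-11:00, 12:00-13:00, 14:00-15:00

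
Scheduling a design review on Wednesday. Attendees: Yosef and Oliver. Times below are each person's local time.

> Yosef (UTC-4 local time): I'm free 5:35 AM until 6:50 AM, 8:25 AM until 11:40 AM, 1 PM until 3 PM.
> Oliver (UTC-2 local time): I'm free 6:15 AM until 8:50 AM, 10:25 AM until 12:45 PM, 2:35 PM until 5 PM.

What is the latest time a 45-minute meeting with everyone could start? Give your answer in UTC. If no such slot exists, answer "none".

Yosef in UTC: 09:35-10:50, 12:25-15:40, 17:00-19:00 (add 4h to convert from UTC-4).
Oliver in UTC: 08:15-10:50, 12:25-14:45, 16:35-19:00 (add 2h to convert from UTC-2).
Yosef ∩ Oliver: 09:35-10:50, 12:25-14:45, 17:00-19:00.
So the common availability across everyone is 09:35-10:50, 12:25-14:45, 17:00-19:00.
The last common window of at least 45 minutes is 17:00-19:00; a 45-minute meeting can start as late as 18:15 and still end by 19:00.

18:15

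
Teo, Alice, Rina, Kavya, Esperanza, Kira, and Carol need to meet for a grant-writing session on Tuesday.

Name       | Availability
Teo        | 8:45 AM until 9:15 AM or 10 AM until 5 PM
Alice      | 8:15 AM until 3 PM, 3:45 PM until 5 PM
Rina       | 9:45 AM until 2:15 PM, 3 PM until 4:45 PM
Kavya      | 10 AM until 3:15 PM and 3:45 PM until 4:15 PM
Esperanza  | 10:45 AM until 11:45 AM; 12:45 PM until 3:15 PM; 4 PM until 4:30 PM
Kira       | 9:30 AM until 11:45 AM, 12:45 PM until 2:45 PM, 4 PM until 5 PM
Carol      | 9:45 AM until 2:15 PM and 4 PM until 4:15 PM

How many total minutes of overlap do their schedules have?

165

Teo ∩ Alice: 08:45-09:15, 10:00-15:00, 15:45-17:00.
Teo ∩ Alice ∩ Rina: 10:00-14:15, 15:45-16:45.
Teo ∩ Alice ∩ Rina ∩ Kavya: 10:00-14:15, 15:45-16:15.
Teo ∩ Alice ∩ Rina ∩ Kavya ∩ Esperanza: 10:45-11:45, 12:45-14:15, 16:00-16:15.
Teo ∩ Alice ∩ Rina ∩ Kavya ∩ Esperanza ∩ Kira: 10:45-11:45, 12:45-14:15, 16:00-16:15.
Teo ∩ Alice ∩ Rina ∩ Kavya ∩ Esperanza ∩ Kira ∩ Carol: 10:45-11:45, 12:45-14:15, 16:00-16:15.
So the common availability across everyone is 10:45-11:45, 12:45-14:15, 16:00-16:15.
Summing the common windows: 60 + 90 + 15 = 165 minutes.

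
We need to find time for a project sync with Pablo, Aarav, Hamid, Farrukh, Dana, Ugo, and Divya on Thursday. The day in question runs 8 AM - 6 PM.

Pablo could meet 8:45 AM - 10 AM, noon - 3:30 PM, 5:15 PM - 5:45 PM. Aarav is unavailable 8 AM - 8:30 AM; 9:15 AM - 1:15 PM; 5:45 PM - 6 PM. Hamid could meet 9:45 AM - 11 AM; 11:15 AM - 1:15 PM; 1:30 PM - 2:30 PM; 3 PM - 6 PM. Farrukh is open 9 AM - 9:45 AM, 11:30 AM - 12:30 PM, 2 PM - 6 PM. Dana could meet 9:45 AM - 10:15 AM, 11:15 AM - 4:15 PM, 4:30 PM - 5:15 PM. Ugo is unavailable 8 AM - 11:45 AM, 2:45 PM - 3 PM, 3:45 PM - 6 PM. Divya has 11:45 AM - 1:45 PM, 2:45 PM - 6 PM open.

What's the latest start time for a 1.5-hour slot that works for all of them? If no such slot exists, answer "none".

none

Pablo free: 08:45-10:00, 12:00-15:30, 17:15-17:45.
Aarav free: 08:30-09:15, 13:15-17:45 (invert busy blocks within the working day).
Hamid free: 09:45-11:00, 11:15-13:15, 13:30-14:30, 15:00-18:00.
Farrukh free: 09:00-09:45, 11:30-12:30, 14:00-18:00.
Dana free: 09:45-10:15, 11:15-16:15, 16:30-17:15.
Ugo free: 11:45-14:45, 15:00-15:45 (invert busy blocks within the working day).
Divya free: 11:45-13:45, 14:45-18:00.
Pablo ∩ Aarav: 08:45-09:15, 13:15-15:30, 17:15-17:45.
Pablo ∩ Aarav ∩ Hamid: 13:30-14:30, 15:00-15:30, 17:15-17:45.
Pablo ∩ Aarav ∩ Hamid ∩ Farrukh: 14:00-14:30, 15:00-15:30, 17:15-17:45.
Pablo ∩ Aarav ∩ Hamid ∩ Farrukh ∩ Dana: 14:00-14:30, 15:00-15:30.
Pablo ∩ Aarav ∩ Hamid ∩ Farrukh ∩ Dana ∩ Ugo: 14:00-14:30, 15:00-15:30.
Pablo ∩ Aarav ∩ Hamid ∩ Farrukh ∩ Dana ∩ Ugo ∩ Divya: 15:00-15:30.
So the common availability across everyone is 15:00-15:30.
No common window is at least 90 minutes long.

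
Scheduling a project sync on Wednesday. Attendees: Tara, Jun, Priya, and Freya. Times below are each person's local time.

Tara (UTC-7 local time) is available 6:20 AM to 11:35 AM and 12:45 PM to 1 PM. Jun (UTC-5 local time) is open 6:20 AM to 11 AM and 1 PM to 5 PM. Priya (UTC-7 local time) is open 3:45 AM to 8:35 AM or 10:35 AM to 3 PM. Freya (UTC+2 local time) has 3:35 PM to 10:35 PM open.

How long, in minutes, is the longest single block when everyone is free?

Tara in UTC: 13:20-18:35, 19:45-20:00 (add 7h to convert from UTC-7).
Jun in UTC: 11:20-16:00, 18:00-22:00 (add 5h to convert from UTC-5).
Priya in UTC: 10:45-15:35, 17:35-22:00 (add 7h to convert from UTC-7).
Freya in UTC: 13:35-20:35 (subtract 2h to convert from UTC+2).
Tara ∩ Jun: 13:20-16:00, 18:00-18:35, 19:45-20:00.
Tara ∩ Jun ∩ Priya: 13:20-15:35, 18:00-18:35, 19:45-20:00.
Tara ∩ Jun ∩ Priya ∩ Freya: 13:35-15:35, 18:00-18:35, 19:45-20:00.
The longest is 13:35-15:35 at 120 minutes.

120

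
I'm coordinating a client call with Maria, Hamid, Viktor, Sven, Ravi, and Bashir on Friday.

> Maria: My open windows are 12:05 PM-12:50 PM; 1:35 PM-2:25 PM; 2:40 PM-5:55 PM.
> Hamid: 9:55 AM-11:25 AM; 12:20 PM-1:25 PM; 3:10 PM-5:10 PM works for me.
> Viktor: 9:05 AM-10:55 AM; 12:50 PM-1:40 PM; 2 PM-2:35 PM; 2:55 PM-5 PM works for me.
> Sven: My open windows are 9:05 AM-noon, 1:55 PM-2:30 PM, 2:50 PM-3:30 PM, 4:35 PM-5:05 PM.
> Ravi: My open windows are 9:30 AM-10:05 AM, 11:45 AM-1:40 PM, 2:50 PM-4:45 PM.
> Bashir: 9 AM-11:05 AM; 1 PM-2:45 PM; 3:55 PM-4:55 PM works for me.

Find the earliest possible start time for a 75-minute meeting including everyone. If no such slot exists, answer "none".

none

Maria ∩ Hamid: 12:20-12:50, 15:10-17:10.
Maria ∩ Hamid ∩ Viktor: 15:10-17:00.
Maria ∩ Hamid ∩ Viktor ∩ Sven: 15:10-15:30, 16:35-17:00.
Maria ∩ Hamid ∩ Viktor ∩ Sven ∩ Ravi: 15:10-15:30, 16:35-16:45.
Maria ∩ Hamid ∩ Viktor ∩ Sven ∩ Ravi ∩ Bashir: 16:35-16:45.
No common window is at least 75 minutes long.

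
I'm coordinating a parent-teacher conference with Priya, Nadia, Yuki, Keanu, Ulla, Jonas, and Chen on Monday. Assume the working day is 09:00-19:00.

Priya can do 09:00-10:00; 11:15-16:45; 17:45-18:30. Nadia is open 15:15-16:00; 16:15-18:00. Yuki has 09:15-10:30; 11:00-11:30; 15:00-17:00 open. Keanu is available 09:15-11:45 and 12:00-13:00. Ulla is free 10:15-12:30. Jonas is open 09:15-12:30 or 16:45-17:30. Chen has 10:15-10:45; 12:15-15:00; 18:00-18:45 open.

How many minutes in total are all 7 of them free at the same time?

Priya ∩ Nadia: 15:15-16:00, 16:15-16:45, 17:45-18:00.
Priya ∩ Nadia ∩ Yuki: 15:15-16:00, 16:15-16:45.
Priya ∩ Nadia ∩ Yuki ∩ Keanu: ∅.
Priya ∩ Nadia ∩ Yuki ∩ Keanu ∩ Ulla: ∅.
Priya ∩ Nadia ∩ Yuki ∩ Keanu ∩ Ulla ∩ Jonas: ∅.
Priya ∩ Nadia ∩ Yuki ∩ Keanu ∩ Ulla ∩ Jonas ∩ Chen: ∅.
There is no time when everyone is free.
There is no common window, so the total is 0 minutes.

0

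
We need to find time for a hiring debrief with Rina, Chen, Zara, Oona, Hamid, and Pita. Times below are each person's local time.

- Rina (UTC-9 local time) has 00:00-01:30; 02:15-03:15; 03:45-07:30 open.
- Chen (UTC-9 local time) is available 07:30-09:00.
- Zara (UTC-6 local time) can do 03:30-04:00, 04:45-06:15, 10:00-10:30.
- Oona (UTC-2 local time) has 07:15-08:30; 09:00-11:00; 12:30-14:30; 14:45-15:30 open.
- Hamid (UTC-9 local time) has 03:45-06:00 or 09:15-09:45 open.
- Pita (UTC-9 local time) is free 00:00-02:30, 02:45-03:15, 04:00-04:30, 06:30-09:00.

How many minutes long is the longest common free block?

0

Rina in UTC: 09:00-10:30, 11:15-12:15, 12:45-16:30 (add 9h to convert from UTC-9).
Chen in UTC: 16:30-18:00 (add 9h to convert from UTC-9).
Zara in UTC: 09:30-10:00, 10:45-12:15, 16:00-16:30 (add 6h to convert from UTC-6).
Oona in UTC: 09:15-10:30, 11:00-13:00, 14:30-16:30, 16:45-17:30 (add 2h to convert from UTC-2).
Hamid in UTC: 12:45-15:00, 18:15-18:45 (add 9h to convert from UTC-9).
Pita in UTC: 09:00-11:30, 11:45-12:15, 13:00-13:30, 15:30-18:00 (add 9h to convert from UTC-9).
Rina ∩ Chen: ∅.
Rina ∩ Chen ∩ Zara: ∅.
Rina ∩ Chen ∩ Zara ∩ Oona: ∅.
Rina ∩ Chen ∩ Zara ∩ Oona ∩ Hamid: ∅.
Rina ∩ Chen ∩ Zara ∩ Oona ∩ Hamid ∩ Pita: ∅.
There is no time when everyone is free.
No common window exists, so the longest block is 0 minutes.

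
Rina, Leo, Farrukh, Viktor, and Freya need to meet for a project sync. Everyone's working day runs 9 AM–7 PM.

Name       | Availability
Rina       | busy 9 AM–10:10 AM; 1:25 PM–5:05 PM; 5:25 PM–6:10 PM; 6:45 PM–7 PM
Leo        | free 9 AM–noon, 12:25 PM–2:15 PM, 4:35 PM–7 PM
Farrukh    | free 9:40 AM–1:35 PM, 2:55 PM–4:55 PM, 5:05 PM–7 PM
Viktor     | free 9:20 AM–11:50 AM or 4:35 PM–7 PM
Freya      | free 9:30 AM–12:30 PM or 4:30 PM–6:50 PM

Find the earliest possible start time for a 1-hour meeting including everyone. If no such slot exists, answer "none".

10:10

Rina free: 10:10-13:25, 17:05-17:25, 18:10-18:45 (invert busy blocks within the working day).
Leo free: 09:00-12:00, 12:25-14:15, 16:35-19:00.
Farrukh free: 09:40-13:35, 14:55-16:55, 17:05-19:00.
Viktor free: 09:20-11:50, 16:35-19:00.
Freya free: 09:30-12:30, 16:30-18:50.
Rina ∩ Leo: 10:10-12:00, 12:25-13:25, 17:05-17:25, 18:10-18:45.
Rina ∩ Leo ∩ Farrukh: 10:10-12:00, 12:25-13:25, 17:05-17:25, 18:10-18:45.
Rina ∩ Leo ∩ Farrukh ∩ Viktor: 10:10-11:50, 17:05-17:25, 18:10-18:45.
Rina ∩ Leo ∩ Farrukh ∩ Viktor ∩ Freya: 10:10-11:50, 17:05-17:25, 18:10-18:45.
So the common availability across everyone is 10:10-11:50, 17:05-17:25, 18:10-18:45.
The first common window of at least 60 minutes is 10:10-11:50, so the earliest start is 10:10.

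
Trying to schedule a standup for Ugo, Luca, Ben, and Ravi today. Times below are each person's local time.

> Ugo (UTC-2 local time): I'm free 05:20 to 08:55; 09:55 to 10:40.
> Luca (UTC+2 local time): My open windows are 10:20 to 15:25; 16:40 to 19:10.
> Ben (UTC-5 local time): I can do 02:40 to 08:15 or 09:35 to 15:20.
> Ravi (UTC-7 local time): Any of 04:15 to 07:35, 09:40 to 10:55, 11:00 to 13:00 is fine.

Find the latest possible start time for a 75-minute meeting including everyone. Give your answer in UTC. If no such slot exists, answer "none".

none

Ugo in UTC: 07:20-10:55, 11:55-12:40 (add 2h to convert from UTC-2).
Luca in UTC: 08:20-13:25, 14:40-17:10 (subtract 2h to convert from UTC+2).
Ben in UTC: 07:40-13:15, 14:35-20:20 (add 5h to convert from UTC-5).
Ravi in UTC: 11:15-14:35, 16:40-17:55, 18:00-20:00 (add 7h to convert from UTC-7).
Ugo ∩ Luca: 08:20-10:55, 11:55-12:40.
Ugo ∩ Luca ∩ Ben: 08:20-10:55, 11:55-12:40.
Ugo ∩ Luca ∩ Ben ∩ Ravi: 11:55-12:40.
So the common availability across everyone is 11:55-12:40.
No common window is at least 75 minutes long.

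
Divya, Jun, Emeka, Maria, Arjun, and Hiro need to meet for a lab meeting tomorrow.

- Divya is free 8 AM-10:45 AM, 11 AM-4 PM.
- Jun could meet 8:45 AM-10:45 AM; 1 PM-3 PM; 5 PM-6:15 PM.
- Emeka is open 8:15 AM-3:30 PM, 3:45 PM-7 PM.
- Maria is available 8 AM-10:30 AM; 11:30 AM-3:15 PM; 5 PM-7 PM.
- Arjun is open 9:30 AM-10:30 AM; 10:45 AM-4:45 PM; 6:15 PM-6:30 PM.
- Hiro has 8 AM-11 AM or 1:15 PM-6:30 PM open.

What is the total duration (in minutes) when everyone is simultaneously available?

Divya ∩ Jun: 08:45-10:45, 13:00-15:00.
Divya ∩ Jun ∩ Emeka: 08:45-10:45, 13:00-15:00.
Divya ∩ Jun ∩ Emeka ∩ Maria: 08:45-10:30, 13:00-15:00.
Divya ∩ Jun ∩ Emeka ∩ Maria ∩ Arjun: 09:30-10:30, 13:00-15:00.
Divya ∩ Jun ∩ Emeka ∩ Maria ∩ Arjun ∩ Hiro: 09:30-10:30, 13:15-15:00.
Summing the common windows: 60 + 105 = 165 minutes.

165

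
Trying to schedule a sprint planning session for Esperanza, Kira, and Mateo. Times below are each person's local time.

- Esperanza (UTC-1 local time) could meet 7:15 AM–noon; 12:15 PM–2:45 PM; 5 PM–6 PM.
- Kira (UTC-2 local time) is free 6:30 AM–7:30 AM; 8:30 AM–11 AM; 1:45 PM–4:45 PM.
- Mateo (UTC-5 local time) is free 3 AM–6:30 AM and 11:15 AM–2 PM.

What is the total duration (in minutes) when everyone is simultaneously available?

165

Esperanza in UTC: 08:15-13:00, 13:15-15:45, 18:00-19:00 (add 1h to convert from UTC-1).
Kira in UTC: 08:30-09:30, 10:30-13:00, 15:45-18:45 (add 2h to convert from UTC-2).
Mateo in UTC: 08:00-11:30, 16:15-19:00 (add 5h to convert from UTC-5).
Esperanza ∩ Kira: 08:30-09:30, 10:30-13:00, 18:00-18:45.
Esperanza ∩ Kira ∩ Mateo: 08:30-09:30, 10:30-11:30, 18:00-18:45.
Summing the common windows: 60 + 60 + 45 = 165 minutes.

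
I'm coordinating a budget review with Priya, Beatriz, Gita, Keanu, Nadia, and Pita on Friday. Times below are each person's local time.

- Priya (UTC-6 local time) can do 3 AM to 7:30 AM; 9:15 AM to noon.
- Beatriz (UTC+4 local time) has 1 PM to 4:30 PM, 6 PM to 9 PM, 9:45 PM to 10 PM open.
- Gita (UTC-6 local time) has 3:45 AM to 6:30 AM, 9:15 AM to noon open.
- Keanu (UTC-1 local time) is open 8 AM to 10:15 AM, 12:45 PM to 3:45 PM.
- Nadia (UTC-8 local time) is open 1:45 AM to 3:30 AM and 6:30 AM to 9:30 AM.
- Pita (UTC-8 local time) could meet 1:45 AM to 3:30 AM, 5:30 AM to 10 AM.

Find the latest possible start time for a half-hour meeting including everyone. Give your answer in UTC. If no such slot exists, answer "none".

16:15

Priya in UTC: 09:00-13:30, 15:15-18:00 (add 6h to convert from UTC-6).
Beatriz in UTC: 09:00-12:30, 14:00-17:00, 17:45-18:00 (subtract 4h to convert from UTC+4).
Gita in UTC: 09:45-12:30, 15:15-18:00 (add 6h to convert from UTC-6).
Keanu in UTC: 09:00-11:15, 13:45-16:45 (add 1h to convert from UTC-1).
Nadia in UTC: 09:45-11:30, 14:30-17:30 (add 8h to convert from UTC-8).
Pita in UTC: 09:45-11:30, 13:30-18:00 (add 8h to convert from UTC-8).
Priya ∩ Beatriz: 09:00-12:30, 15:15-17:00, 17:45-18:00.
Priya ∩ Beatriz ∩ Gita: 09:45-12:30, 15:15-17:00, 17:45-18:00.
Priya ∩ Beatriz ∩ Gita ∩ Keanu: 09:45-11:15, 15:15-16:45.
Priya ∩ Beatriz ∩ Gita ∩ Keanu ∩ Nadia: 09:45-11:15, 15:15-16:45.
Priya ∩ Beatriz ∩ Gita ∩ Keanu ∩ Nadia ∩ Pita: 09:45-11:15, 15:15-16:45.
Those are the intersection windows.
The last common window of at least 30 minutes is 15:15-16:45; a 30-minute meeting can start as late as 16:15 and still end by 16:45.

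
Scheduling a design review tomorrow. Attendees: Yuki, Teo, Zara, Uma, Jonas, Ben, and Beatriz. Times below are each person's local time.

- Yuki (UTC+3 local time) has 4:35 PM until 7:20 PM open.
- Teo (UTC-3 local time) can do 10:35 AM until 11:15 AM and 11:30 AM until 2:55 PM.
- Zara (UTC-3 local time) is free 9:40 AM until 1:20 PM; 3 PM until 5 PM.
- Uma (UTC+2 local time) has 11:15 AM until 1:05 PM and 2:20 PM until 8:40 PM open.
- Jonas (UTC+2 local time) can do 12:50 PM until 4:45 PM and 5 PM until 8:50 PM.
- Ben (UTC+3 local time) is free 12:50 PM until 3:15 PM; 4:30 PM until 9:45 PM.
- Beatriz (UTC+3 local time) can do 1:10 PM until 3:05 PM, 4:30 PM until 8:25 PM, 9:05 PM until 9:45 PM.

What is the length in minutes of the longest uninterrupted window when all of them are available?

Yuki in UTC: 13:35-16:20 (subtract 3h to convert from UTC+3).
Teo in UTC: 13:35-14:15, 14:30-17:55 (add 3h to convert from UTC-3).
Zara in UTC: 12:40-16:20, 18:00-20:00 (add 3h to convert from UTC-3).
Uma in UTC: 09:15-11:05, 12:20-18:40 (subtract 2h to convert from UTC+2).
Jonas in UTC: 10:50-14:45, 15:00-18:50 (subtract 2h to convert from UTC+2).
Ben in UTC: 09:50-12:15, 13:30-18:45 (subtract 3h to convert from UTC+3).
Beatriz in UTC: 10:10-12:05, 13:30-17:25, 18:05-18:45 (subtract 3h to convert from UTC+3).
Yuki ∩ Teo: 13:35-14:15, 14:30-16:20.
Yuki ∩ Teo ∩ Zara: 13:35-14:15, 14:30-16:20.
Yuki ∩ Teo ∩ Zara ∩ Uma: 13:35-14:15, 14:30-16:20.
Yuki ∩ Teo ∩ Zara ∩ Uma ∩ Jonas: 13:35-14:15, 14:30-14:45, 15:00-16:20.
Yuki ∩ Teo ∩ Zara ∩ Uma ∩ Jonas ∩ Ben: 13:35-14:15, 14:30-14:45, 15:00-16:20.
Yuki ∩ Teo ∩ Zara ∩ Uma ∩ Jonas ∩ Ben ∩ Beatriz: 13:35-14:15, 14:30-14:45, 15:00-16:20.
Those are the intersection windows.
The longest is 15:00-16:20 at 80 minutes.

80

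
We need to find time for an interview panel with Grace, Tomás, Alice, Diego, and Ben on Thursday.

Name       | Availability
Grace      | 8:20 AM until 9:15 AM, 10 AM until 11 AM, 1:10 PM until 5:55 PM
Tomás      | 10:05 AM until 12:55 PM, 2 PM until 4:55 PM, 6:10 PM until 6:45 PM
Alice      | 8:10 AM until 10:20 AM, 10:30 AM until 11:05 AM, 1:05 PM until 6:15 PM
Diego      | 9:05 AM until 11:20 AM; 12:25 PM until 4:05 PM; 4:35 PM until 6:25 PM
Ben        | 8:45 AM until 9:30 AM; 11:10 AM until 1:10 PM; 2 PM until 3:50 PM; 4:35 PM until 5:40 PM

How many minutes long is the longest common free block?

110

Grace ∩ Tomás: 10:05-11:00, 14:00-16:55.
Grace ∩ Tomás ∩ Alice: 10:05-10:20, 10:30-11:00, 14:00-16:55.
Grace ∩ Tomás ∩ Alice ∩ Diego: 10:05-10:20, 10:30-11:00, 14:00-16:05, 16:35-16:55.
Grace ∩ Tomás ∩ Alice ∩ Diego ∩ Ben: 14:00-15:50, 16:35-16:55.
The longest is 14:00-15:50 at 110 minutes.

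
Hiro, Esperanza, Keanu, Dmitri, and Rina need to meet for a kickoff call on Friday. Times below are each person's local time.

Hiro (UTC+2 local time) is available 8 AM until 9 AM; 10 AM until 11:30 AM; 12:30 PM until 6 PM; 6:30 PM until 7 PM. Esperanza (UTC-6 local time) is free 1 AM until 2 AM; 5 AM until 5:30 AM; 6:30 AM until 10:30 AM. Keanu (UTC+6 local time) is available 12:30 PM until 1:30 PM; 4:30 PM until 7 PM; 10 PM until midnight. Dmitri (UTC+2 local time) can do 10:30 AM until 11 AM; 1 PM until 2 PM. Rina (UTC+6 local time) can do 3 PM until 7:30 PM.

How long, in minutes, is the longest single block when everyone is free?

Hiro in UTC: 06:00-07:00, 08:00-09:30, 10:30-16:00, 16:30-17:00 (subtract 2h to convert from UTC+2).
Esperanza in UTC: 07:00-08:00, 11:00-11:30, 12:30-16:30 (add 6h to convert from UTC-6).
Keanu in UTC: 06:30-07:30, 10:30-13:00, 16:00-18:00 (subtract 6h to convert from UTC+6).
Dmitri in UTC: 08:30-09:00, 11:00-12:00 (subtract 2h to convert from UTC+2).
Rina in UTC: 09:00-13:30 (subtract 6h to convert from UTC+6).
Hiro ∩ Esperanza: 11:00-11:30, 12:30-16:00.
Hiro ∩ Esperanza ∩ Keanu: 11:00-11:30, 12:30-13:00.
Hiro ∩ Esperanza ∩ Keanu ∩ Dmitri: 11:00-11:30.
Hiro ∩ Esperanza ∩ Keanu ∩ Dmitri ∩ Rina: 11:00-11:30.
The longest is 11:00-11:30 at 30 minutes.

30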